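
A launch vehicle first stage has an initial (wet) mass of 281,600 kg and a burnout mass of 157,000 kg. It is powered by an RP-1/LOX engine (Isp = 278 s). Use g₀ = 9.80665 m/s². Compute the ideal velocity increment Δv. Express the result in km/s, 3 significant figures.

v_e = Isp · g₀ = 278 × 9.80665 = 2726.2 m/s.
From the ideal rocket equation, Δv = v_e · ln(m₀/m_f) = 2726.2 × ln(1.794) = 2726.2 × 0.5842 ≈ 1592.8 m/s.

Δv ≈ 1.59 km/s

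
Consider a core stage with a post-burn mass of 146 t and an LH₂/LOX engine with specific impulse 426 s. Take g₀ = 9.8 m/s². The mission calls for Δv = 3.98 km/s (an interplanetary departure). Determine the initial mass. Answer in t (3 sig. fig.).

v_e = Isp · g₀ = 426 × 9.8 = 4174.8 m/s.
By the Tsiolkovsky rocket equation, m₀/m_f = exp(Δv / v_e) = exp(3980 / 4174.8) = exp(0.9533) = 2.5944.
m₀ = m_f × 2.5944 = 146 × 2.5944 = 378.782 t.

initial mass ≈ 379 t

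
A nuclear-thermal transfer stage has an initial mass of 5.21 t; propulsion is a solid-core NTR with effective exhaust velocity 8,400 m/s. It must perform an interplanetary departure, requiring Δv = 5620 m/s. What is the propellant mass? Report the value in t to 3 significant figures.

Using Δv = v_e ln(m₀/m_f): m₀/m_f = exp(Δv / v_e) = exp(5620 / 8400.0) = exp(0.6690) = 1.9524.
m_f = 5.21 / 1.9524 = 2.66851 t, so propellant = m₀ − m_f = 5.21 − 2.66851 = 2.54149 t.

propellant mass ≈ 2.54 t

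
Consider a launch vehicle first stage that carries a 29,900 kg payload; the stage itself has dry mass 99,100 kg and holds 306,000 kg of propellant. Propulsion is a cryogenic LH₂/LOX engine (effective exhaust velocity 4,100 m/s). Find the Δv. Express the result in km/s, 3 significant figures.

m₀ = payload + dry + propellant = 29,900 + 99,100 + 306,000 = 435,000 kg.
m_f = payload + dry = 29,900 + 99,100 = 129,000 kg.
Rocket equation: Δv = v_e · ln(m₀/m_f) = 4100.0 × ln(3.372) = 4100.0 × 1.2155 ≈ 4983.7 m/s.

Δv ≈ 4.98 km/s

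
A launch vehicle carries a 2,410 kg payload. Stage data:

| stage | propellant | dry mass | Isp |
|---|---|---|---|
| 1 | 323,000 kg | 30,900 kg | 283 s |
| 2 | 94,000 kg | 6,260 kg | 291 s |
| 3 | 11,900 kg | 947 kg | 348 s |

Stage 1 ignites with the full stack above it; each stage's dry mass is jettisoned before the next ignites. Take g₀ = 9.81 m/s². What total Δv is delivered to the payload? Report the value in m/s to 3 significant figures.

Δv ≈ 13200 m/s

Ignition mass of stage 1 = 323,000+30,900 + 94,000+6,260 + 11,900+947 + 2,410 = 469,417 kg.
Stage 1: m₀ = 469,417 kg, m_f = 469,417 − 323,000 = 146,417 kg; Δv = 283×9.81×ln(3.206) = 2776.2×1.1650 ≈ 3234 m/s.
Stage 2: m₀ = 115,517 kg, m_f = 115,517 − 94,000 = 21,517 kg; Δv = 291×9.81×ln(5.369) = 2854.7×1.6806 ≈ 4798 m/s.
Stage 3: m₀ = 15,257 kg, m_f = 15,257 − 11,900 = 3,357 kg; Δv = 348×9.81×ln(4.545) = 3413.9×1.5140 ≈ 5169 m/s.
Total Δv = 3234 + 4798 + 5169 = 13201 m/s.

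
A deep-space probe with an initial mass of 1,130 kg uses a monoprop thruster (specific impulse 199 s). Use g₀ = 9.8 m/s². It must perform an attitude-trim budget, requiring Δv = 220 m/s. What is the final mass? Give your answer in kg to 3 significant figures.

final mass ≈ 1010 kg

v_e = Isp · g₀ = 199 × 9.8 = 1950.2 m/s.
m₀/m_f = exp(Δv / v_e) = exp(220 / 1950.2) = exp(0.1128) = 1.1194.
m_f = m₀ / 1.1194 = 1,130 / 1.1194 = 1,009.47 kg.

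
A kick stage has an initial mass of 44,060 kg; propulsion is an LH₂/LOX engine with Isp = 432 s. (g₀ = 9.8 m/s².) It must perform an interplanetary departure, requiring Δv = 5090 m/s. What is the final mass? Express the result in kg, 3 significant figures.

v_e = Isp · g₀ = 432 × 9.8 = 4233.6 m/s.
m₀/m_f = exp(Δv / v_e) = exp(5090 / 4233.6) = exp(1.2023) = 3.3277.
m_f = m₀ / 3.3277 = 44,060 / 3.3277 = 13,240.4 kg.

final mass ≈ 13200 kg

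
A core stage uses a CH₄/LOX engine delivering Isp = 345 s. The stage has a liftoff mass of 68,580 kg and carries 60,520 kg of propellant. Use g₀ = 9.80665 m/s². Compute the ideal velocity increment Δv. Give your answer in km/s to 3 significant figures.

v_e = Isp · g₀ = 345 × 9.80665 = 3383.3 m/s.
m_f = m₀ − m_prop = 68,580 − 60,520 = 8,060 kg.
From the ideal rocket equation, Δv = v_e · ln(m₀/m_f) = 3383.3 × ln(8.509) = 3383.3 × 2.1411 ≈ 7243.9 m/s.

Δv ≈ 7.24 km/s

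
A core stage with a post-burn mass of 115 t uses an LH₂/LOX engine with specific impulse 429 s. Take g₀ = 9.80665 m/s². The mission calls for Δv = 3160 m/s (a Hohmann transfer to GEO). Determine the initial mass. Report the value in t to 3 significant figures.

initial mass ≈ 244 t

v_e = Isp · g₀ = 429 × 9.80665 = 4207.1 m/s.
m₀/m_f = exp(Δv / v_e) = exp(3160 / 4207.1) = exp(0.7511) = 2.1194.
m₀ = m_f × 2.1194 = 115 × 2.1194 = 243.731 t.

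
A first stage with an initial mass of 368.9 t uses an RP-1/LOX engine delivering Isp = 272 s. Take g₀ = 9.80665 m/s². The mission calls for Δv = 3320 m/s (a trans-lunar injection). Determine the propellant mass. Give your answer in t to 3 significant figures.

v_e = Isp · g₀ = 272 × 9.80665 = 2667.4 m/s.
Rocket equation: m₀/m_f = exp(Δv / v_e) = exp(3320 / 2667.4) = exp(1.2447) = 3.4717.
m_f = 368.9 / 3.4717 = 106.259 t, so propellant = m₀ − m_f = 368.9 − 106.259 = 262.641 t.

propellant mass ≈ 263 t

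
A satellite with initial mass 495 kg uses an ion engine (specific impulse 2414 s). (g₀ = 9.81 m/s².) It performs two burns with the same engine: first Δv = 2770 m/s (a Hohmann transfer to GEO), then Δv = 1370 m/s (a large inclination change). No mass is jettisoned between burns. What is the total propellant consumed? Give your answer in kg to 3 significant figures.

v_e = Isp · g₀ = 2414 × 9.81 = 23681.3 m/s.
After the first burn: m = 495 × exp(−2770/23681.3) = 495 × 0.88961 = 440.357 kg.
After the second burn: m = 440.357 × exp(−1370/23681.3) = 440.357 × 0.94379 = 415.605 kg.
Total propellant = m₀ − m_final = 495 − 415.605 = 79.395 kg.

total propellant consumed ≈ 79.4 kg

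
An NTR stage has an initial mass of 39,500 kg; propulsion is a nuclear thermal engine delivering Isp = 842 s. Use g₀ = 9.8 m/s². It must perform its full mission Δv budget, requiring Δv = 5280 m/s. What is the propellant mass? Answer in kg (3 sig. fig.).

propellant mass ≈ 18700 kg

v_e = Isp · g₀ = 842 × 9.8 = 8251.6 m/s.
From the ideal rocket equation, m₀/m_f = exp(Δv / v_e) = exp(5280 / 8251.6) = exp(0.6399) = 1.8962.
m_f = 39,500 / 1.8962 = 20,831.1 kg, so propellant = m₀ − m_f = 39,500 − 20,831.1 = 18,668.9 kg.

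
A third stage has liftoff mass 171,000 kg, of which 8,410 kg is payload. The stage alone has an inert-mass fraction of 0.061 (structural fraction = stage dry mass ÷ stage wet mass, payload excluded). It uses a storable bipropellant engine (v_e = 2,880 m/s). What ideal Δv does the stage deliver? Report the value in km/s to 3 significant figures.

Stage wet mass = m₀ − payload = 171,000 − 8,410 = 162,590 kg.
Stage dry mass = ε × stage wet mass = 0.061 × 162,590 = 9,917.99 kg.
Burnout mass m_f = stage dry + payload = 9,917.99 + 8,410 = 18,327.99 kg.
Using Δv = v_e ln(m₀/m_f): Δv = v_e · ln(171,000/18,327.99) = 2880.0 × ln(9.33) = 2880.0 × 2.2332 ≈ 6432 m/s.

Δv ≈ 6.43 km/s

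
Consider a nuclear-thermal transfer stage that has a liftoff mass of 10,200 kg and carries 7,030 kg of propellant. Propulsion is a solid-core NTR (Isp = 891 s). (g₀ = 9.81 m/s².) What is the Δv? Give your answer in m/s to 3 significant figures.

v_e = Isp · g₀ = 891 × 9.81 = 8740.7 m/s.
m_f = m₀ − m_prop = 10,200 − 7,030 = 3,170 kg.
Using Δv = v_e ln(m₀/m_f): Δv = v_e · ln(m₀/m_f) = 8740.7 × ln(3.218) = 8740.7 × 1.1687 ≈ 10214.9 m/s.

Δv ≈ 10200 m/s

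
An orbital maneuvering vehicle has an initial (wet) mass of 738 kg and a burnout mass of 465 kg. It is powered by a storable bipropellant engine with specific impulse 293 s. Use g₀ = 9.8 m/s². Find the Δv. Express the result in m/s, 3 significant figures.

v_e = Isp · g₀ = 293 × 9.8 = 2871.4 m/s.
Using Δv = v_e ln(m₀/m_f): Δv = v_e · ln(m₀/m_f) = 2871.4 × ln(1.587) = 2871.4 × 0.4619 ≈ 1326.3 m/s.

Δv ≈ 1330 m/s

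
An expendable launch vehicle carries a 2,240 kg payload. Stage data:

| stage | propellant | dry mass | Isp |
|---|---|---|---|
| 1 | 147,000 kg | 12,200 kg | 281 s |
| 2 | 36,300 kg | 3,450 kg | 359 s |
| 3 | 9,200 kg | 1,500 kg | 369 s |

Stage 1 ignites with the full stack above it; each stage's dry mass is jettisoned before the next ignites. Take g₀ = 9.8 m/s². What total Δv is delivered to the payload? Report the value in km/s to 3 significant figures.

Ignition mass of stage 1 = 147,000+12,200 + 36,300+3,450 + 9,200+1,500 + 2,240 = 211,890 kg.
Stage 1: m₀ = 211,890 kg, m_f = 211,890 − 147,000 = 64,890 kg; Δv = 281×9.8×ln(3.265) = 2753.8×1.1834 ≈ 3259 m/s.
Stage 2: m₀ = 52,690 kg, m_f = 52,690 − 36,300 = 16,390 kg; Δv = 359×9.8×ln(3.215) = 3518.2×1.1678 ≈ 4108 m/s.
Stage 3: m₀ = 12,940 kg, m_f = 12,940 − 9,200 = 3,740 kg; Δv = 369×9.8×ln(3.46) = 3616.2×1.2412 ≈ 4489 m/s.
Total Δv = 3259 + 4108 + 4489 = 11856 m/s.

Δv ≈ 11.9 km/s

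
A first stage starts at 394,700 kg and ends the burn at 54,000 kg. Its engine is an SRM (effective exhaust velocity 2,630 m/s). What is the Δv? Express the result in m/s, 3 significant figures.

Δv ≈ 5230 m/s

Using Δv = v_e ln(m₀/m_f): Δv = v_e · ln(m₀/m_f) = 2630.0 × ln(7.309) = 2630.0 × 1.9891 ≈ 5231.4 m/s.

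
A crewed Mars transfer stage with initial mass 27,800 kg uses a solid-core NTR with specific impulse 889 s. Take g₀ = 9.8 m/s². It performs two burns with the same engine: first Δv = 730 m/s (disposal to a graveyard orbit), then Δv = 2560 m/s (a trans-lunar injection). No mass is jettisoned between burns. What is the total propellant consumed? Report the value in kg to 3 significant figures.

total propellant consumed ≈ 8740 kg

v_e = Isp · g₀ = 889 × 9.8 = 8712.2 m/s.
After the first burn: m = 27800 × exp(−730/8712.2) = 27800 × 0.91962 = 25,565.4 kg.
After the second burn: m = 25,565.4 × exp(−2560/8712.2) = 25,565.4 × 0.74540 = 19,056.4 kg.
Total propellant = m₀ − m_final = 27800 − 19,056.4 = 8,743.6 kg.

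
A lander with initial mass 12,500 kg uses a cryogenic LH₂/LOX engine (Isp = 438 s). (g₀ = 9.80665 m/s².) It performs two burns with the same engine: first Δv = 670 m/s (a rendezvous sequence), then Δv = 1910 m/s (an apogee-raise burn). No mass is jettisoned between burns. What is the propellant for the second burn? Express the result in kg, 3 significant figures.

propellant for the second burn ≈ 3840 kg

v_e = Isp · g₀ = 438 × 9.80665 = 4295.3 m/s.
After the first burn: m = 12500 × exp(−670/4295.3) = 12500 × 0.85557 = 10,694.6 kg.
After the second burn: m = 10,694.6 × exp(−1910/4295.3) = 10,694.6 × 0.64104 = 6,855.67 kg.
Second-burn propellant = 10,694.6 − 6,855.67 = 3,838.93 kg.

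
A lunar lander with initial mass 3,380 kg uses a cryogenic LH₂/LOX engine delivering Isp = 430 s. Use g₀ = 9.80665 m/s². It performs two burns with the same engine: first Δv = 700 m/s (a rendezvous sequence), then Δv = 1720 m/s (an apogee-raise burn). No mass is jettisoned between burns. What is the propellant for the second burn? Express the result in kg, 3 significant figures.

propellant for the second burn ≈ 959 kg

v_e = Isp · g₀ = 430 × 9.80665 = 4216.9 m/s.
After the first burn: m = 3380 × exp(−700/4216.9) = 3380 × 0.84705 = 2,863.03 kg.
After the second burn: m = 2,863.03 × exp(−1720/4216.9) = 2,863.03 × 0.66505 = 1,904.06 kg.
Second-burn propellant = 2,863.03 − 1,904.06 = 958.97 kg.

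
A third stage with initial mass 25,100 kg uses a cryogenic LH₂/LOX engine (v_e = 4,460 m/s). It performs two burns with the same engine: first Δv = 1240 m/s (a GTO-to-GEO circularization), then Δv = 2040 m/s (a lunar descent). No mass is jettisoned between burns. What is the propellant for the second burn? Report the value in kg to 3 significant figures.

After the first burn: m = 25100 × exp(−1240/4460.0) = 25100 × 0.75728 = 19,007.7 kg.
After the second burn: m = 19,007.7 × exp(−2040/4460.0) = 19,007.7 × 0.63293 = 12,030.5 kg.
Second-burn propellant = 19,007.7 − 12,030.5 = 6,977.2 kg.

propellant for the second burn ≈ 6980 kg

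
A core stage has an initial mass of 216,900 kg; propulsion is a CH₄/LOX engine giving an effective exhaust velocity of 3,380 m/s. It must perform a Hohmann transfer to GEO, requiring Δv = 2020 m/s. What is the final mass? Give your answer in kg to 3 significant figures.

final mass ≈ 119000 kg

m₀/m_f = exp(Δv / v_e) = exp(2020 / 3380.0) = exp(0.5976) = 1.8178.
m_f = m₀ / 1.8178 = 216,900 / 1.8178 = 119,320 kg.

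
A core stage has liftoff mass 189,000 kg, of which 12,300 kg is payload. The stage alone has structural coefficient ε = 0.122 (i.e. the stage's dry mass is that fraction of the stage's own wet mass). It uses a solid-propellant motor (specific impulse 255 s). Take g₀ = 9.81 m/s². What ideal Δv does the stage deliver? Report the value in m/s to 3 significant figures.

Δv ≈ 4300 m/s

Stage wet mass = m₀ − payload = 189,000 − 12,300 = 176,700 kg.
Stage dry mass = ε × stage wet mass = 0.122 × 176,700 = 21,557.4 kg.
Burnout mass m_f = stage dry + payload = 21,557.4 + 12,300 = 33,857.4 kg.
v_e = Isp · g₀ = 255 × 9.81 = 2501.6 m/s.
Δv = v_e · ln(189,000/33,857.4) = 2501.6 × ln(5.582) = 2501.6 × 1.7196 ≈ 4302 m/s.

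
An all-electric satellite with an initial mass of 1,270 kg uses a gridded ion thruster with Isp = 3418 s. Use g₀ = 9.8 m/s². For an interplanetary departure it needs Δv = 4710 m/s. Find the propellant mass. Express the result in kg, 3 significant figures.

v_e = Isp · g₀ = 3418 × 9.8 = 33496.4 m/s.
Rocket equation: m₀/m_f = exp(Δv / v_e) = exp(4710 / 33496.4) = exp(0.1406) = 1.1510.
m_f = 1,270 / 1.1510 = 1,103.39 kg, so propellant = m₀ − m_f = 1,270 − 1,103.39 = 166.61 kg.

propellant mass ≈ 167 kg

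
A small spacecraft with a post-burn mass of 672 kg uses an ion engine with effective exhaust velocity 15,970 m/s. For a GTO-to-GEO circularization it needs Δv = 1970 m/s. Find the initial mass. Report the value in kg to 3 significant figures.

initial mass ≈ 760 kg

Using Δv = v_e ln(m₀/m_f): m₀/m_f = exp(Δv / v_e) = exp(1970 / 15970.0) = exp(0.1234) = 1.1313.
m₀ = m_f × 1.1313 = 672 × 1.1313 = 760.234 kg.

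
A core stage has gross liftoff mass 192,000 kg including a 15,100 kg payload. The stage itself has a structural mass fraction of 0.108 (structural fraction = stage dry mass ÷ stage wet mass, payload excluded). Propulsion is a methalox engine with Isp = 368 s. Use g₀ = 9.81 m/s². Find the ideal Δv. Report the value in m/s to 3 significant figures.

Δv ≈ 6230 m/s

Stage wet mass = m₀ − payload = 192,000 − 15,100 = 176,900 kg.
Stage dry mass = ε × stage wet mass = 0.108 × 176,900 = 19,105.2 kg.
Burnout mass m_f = stage dry + payload = 19,105.2 + 15,100 = 34,205.2 kg.
v_e = Isp · g₀ = 368 × 9.81 = 3610.1 m/s.
By the Tsiolkovsky rocket equation, Δv = v_e · ln(192,000/34,205.2) = 3610.1 × ln(5.613) = 3610.1 × 1.7251 ≈ 6228 m/s.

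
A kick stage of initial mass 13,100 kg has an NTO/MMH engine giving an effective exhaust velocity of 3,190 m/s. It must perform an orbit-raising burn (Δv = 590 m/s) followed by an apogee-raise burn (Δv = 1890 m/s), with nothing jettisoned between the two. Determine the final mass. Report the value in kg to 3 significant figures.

After the first burn: m = 13100 × exp(−590/3190.0) = 13100 × 0.83114 = 10,887.9 kg.
After the second burn: m = 10,887.9 × exp(−1890/3190.0) = 10,887.9 × 0.55296 = 6,020.57 kg.

final mass ≈ 6020 kg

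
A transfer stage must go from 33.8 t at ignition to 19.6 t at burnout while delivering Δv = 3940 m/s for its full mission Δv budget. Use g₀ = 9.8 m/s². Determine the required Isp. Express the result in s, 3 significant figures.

ln(m₀/m_f) = ln(33800/19600) = ln(1.724) = 0.5449.
Rocket equation: v_e = Δv / ln(m₀/m_f) = 3940 / 0.5449 = 7230.3 m/s.
Isp = v_e / g₀ = 7230.3 / 9.8 = 737.8 s.

Isp ≈ 738 s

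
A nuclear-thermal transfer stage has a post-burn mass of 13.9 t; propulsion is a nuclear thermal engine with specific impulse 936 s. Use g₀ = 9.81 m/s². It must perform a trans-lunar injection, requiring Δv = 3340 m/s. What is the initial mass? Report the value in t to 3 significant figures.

v_e = Isp · g₀ = 936 × 9.81 = 9182.2 m/s.
Using Δv = v_e ln(m₀/m_f): m₀/m_f = exp(Δv / v_e) = exp(3340 / 9182.2) = exp(0.3637) = 1.4387.
m₀ = m_f × 1.4387 = 13.9 × 1.4387 = 19.9979 t.

initial mass ≈ 20.0 t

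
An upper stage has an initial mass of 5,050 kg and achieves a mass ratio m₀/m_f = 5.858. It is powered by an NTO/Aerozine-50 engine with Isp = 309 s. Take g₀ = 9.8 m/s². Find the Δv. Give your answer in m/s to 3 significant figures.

Δv ≈ 5350 m/s

v_e = Isp · g₀ = 309 × 9.8 = 3028.2 m/s.
Δv = v_e · ln(5.858) = 3028.2 × 1.7678 ≈ 5353.3 m/s.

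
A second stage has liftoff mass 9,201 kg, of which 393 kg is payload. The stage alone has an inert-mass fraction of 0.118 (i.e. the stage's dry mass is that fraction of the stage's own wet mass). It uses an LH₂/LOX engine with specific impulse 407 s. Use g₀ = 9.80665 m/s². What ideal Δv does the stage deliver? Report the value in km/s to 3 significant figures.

Δv ≈ 7.42 km/s

Stage wet mass = m₀ − payload = 9,201 − 393 = 8,808 kg.
Stage dry mass = ε × stage wet mass = 0.118 × 8,808 = 1,039.34 kg.
Burnout mass m_f = stage dry + payload = 1,039.34 + 393 = 1,432.34 kg.
v_e = Isp · g₀ = 407 × 9.80665 = 3991.3 m/s.
From the ideal rocket equation, Δv = v_e · ln(9,201/1,432.34) = 3991.3 × ln(6.424) = 3991.3 × 1.8600 ≈ 7424 m/s.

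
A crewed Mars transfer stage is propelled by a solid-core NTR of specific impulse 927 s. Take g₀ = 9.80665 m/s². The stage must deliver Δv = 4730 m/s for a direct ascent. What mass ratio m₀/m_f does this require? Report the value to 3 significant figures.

mass ratio ≈ 1.68

v_e = Isp · g₀ = 927 × 9.80665 = 9090.8 m/s.
Using Δv = v_e ln(m₀/m_f): m₀/m_f = exp(Δv / v_e) = exp(4730 / 9090.8) = exp(0.5203) = 1.6825.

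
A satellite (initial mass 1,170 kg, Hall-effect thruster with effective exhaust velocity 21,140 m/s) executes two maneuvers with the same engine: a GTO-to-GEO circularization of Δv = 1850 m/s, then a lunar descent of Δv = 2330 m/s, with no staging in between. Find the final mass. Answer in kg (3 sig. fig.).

After the first burn: m = 1170 × exp(−1850/21140.0) = 1170 × 0.91621 = 1,071.97 kg.
After the second burn: m = 1,071.97 × exp(−2330/21140.0) = 1,071.97 × 0.89564 = 960.099 kg.

final mass ≈ 960 kg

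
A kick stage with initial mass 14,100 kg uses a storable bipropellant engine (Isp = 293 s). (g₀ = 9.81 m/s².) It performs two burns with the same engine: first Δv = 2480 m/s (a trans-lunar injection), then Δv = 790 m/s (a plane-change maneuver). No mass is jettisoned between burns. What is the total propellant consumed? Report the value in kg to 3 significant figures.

v_e = Isp · g₀ = 293 × 9.81 = 2874.3 m/s.
After the first burn: m = 14100 × exp(−2480/2874.3) = 14100 × 0.42197 = 5,949.78 kg.
After the second burn: m = 5,949.78 × exp(−790/2874.3) = 5,949.78 × 0.75969 = 4,519.99 kg.
Total propellant = m₀ − m_final = 14100 − 4,519.99 = 9,580.01 kg.

total propellant consumed ≈ 9580 kg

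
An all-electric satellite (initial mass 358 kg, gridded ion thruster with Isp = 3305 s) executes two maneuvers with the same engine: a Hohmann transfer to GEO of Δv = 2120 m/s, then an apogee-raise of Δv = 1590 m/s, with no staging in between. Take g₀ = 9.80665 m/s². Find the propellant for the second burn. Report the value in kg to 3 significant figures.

propellant for the second burn ≈ 16.1 kg

v_e = Isp · g₀ = 3305 × 9.80665 = 32411.0 m/s.
After the first burn: m = 358 × exp(−2120/32411.0) = 358 × 0.93668 = 335.331 kg.
After the second burn: m = 335.331 × exp(−1590/32411.0) = 335.331 × 0.95213 = 319.279 kg.
Second-burn propellant = 335.331 − 319.279 = 16.052 kg.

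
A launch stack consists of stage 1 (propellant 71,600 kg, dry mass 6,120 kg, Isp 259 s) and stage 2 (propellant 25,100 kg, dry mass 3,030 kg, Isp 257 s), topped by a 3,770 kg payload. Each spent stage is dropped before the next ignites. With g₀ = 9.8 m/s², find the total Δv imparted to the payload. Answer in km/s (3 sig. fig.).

Ignition mass of stage 1 = 71,600+6,120 + 25,100+3,030 + 3,770 = 109,620 kg.
Stage 1: m₀ = 109,620 kg, m_f = 109,620 − 71,600 = 38,020 kg; Δv = 259×9.8×ln(2.883) = 2538.2×1.0589 ≈ 2688 m/s.
Stage 2: m₀ = 31,900 kg, m_f = 31,900 − 25,100 = 6,800 kg; Δv = 257×9.8×ln(4.691) = 2518.6×1.5457 ≈ 3893 m/s.
Total Δv = 2688 + 3893 = 6581 m/s.

Δv ≈ 6.58 km/s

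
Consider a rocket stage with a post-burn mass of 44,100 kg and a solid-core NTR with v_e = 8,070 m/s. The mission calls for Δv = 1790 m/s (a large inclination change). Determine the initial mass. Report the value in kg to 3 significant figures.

initial mass ≈ 55100 kg

m₀/m_f = exp(Δv / v_e) = exp(1790 / 8070.0) = exp(0.2218) = 1.2483.
m₀ = m_f × 1.2483 = 44,100 × 1.2483 = 55,050 kg.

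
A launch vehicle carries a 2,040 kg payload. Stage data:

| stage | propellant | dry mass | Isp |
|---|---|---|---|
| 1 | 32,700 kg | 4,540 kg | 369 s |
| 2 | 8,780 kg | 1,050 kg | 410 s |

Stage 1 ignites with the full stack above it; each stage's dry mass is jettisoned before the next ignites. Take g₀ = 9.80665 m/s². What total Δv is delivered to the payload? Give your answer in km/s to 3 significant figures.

Ignition mass of stage 1 = 32,700+4,540 + 8,780+1,050 + 2,040 = 49,110 kg.
Stage 1: m₀ = 49,110 kg, m_f = 49,110 − 32,700 = 16,410 kg; Δv = 369×9.80665×ln(2.993) = 3618.7×1.0962 ≈ 3967 m/s.
Stage 2: m₀ = 11,870 kg, m_f = 11,870 − 8,780 = 3,090 kg; Δv = 410×9.80665×ln(3.841) = 4020.7×1.3458 ≈ 5411 m/s.
Total Δv = 3967 + 5411 = 9378 m/s.

Δv ≈ 9.38 km/s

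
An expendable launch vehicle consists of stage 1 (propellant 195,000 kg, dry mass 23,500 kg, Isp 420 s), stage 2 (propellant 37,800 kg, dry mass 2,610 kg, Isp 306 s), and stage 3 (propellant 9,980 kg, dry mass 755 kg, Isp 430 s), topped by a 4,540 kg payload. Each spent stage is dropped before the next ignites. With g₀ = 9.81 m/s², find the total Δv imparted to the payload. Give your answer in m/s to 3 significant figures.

Ignition mass of stage 1 = 195,000+23,500 + 37,800+2,610 + 9,980+755 + 4,540 = 274,185 kg.
Stage 1: m₀ = 274,185 kg, m_f = 274,185 − 195,000 = 79,185 kg; Δv = 420×9.81×ln(3.463) = 4120.2×1.2420 ≈ 5117 m/s.
Stage 2: m₀ = 55,685 kg, m_f = 55,685 − 37,800 = 17,885 kg; Δv = 306×9.81×ln(3.114) = 3001.9×1.1357 ≈ 3409 m/s.
Stage 3: m₀ = 15,275 kg, m_f = 15,275 − 9,980 = 5,295 kg; Δv = 430×9.81×ln(2.885) = 4218.3×1.0595 ≈ 4469 m/s.
Total Δv = 5117 + 3409 + 4469 = 12995 m/s.

Δv ≈ 13000 m/s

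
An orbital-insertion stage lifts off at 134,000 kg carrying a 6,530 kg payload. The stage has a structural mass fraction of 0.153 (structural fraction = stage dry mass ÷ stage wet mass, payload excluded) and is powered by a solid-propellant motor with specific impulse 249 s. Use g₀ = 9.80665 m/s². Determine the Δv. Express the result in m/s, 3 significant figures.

Δv ≈ 4000 m/s

Stage wet mass = m₀ − payload = 134,000 − 6,530 = 127,470 kg.
Stage dry mass = ε × stage wet mass = 0.153 × 127,470 = 19,502.9 kg.
Burnout mass m_f = stage dry + payload = 19,502.9 + 6,530 = 26,032.9 kg.
v_e = Isp · g₀ = 249 × 9.80665 = 2441.9 m/s.
From the ideal rocket equation, Δv = v_e · ln(134,000/26,032.9) = 2441.9 × ln(5.147) = 2441.9 × 1.6385 ≈ 4001 m/s.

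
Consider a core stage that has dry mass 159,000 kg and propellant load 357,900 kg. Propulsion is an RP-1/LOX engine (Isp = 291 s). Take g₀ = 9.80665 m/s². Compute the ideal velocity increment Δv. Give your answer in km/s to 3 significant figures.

v_e = Isp · g₀ = 291 × 9.80665 = 2853.7 m/s.
m₀ = m_dry + m_prop = 159,000 + 357,900 = 516,900 kg.
By the Tsiolkovsky rocket equation, Δv = v_e · ln(m₀/m_f) = 2853.7 × ln(3.251) = 2853.7 × 1.1789 ≈ 3364.4 m/s.

Δv ≈ 3.36 km/s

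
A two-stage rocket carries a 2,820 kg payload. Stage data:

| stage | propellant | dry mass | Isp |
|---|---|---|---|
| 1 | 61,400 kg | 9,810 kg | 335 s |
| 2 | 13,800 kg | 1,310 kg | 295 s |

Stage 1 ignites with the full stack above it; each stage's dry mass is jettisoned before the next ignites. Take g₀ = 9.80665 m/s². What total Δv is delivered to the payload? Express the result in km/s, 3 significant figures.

Ignition mass of stage 1 = 61,400+9,810 + 13,800+1,310 + 2,820 = 89,140 kg.
Stage 1: m₀ = 89,140 kg, m_f = 89,140 − 61,400 = 27,740 kg; Δv = 335×9.80665×ln(3.213) = 3285.2×1.1673 ≈ 3835 m/s.
Stage 2: m₀ = 17,930 kg, m_f = 17,930 − 13,800 = 4,130 kg; Δv = 295×9.80665×ln(4.341) = 2893.0×1.4682 ≈ 4247 m/s.
Total Δv = 3835 + 4247 = 8082 m/s.

Δv ≈ 8.08 km/s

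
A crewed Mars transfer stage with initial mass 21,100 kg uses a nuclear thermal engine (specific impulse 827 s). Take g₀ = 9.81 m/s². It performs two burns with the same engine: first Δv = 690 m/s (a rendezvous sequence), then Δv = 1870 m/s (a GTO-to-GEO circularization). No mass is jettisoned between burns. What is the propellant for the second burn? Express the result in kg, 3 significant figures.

v_e = Isp · g₀ = 827 × 9.81 = 8112.9 m/s.
After the first burn: m = 21100 × exp(−690/8112.9) = 21100 × 0.91847 = 19,379.7 kg.
After the second burn: m = 19,379.7 × exp(−1870/8112.9) = 19,379.7 × 0.79414 = 15,390.2 kg.
Second-burn propellant = 19,379.7 − 15,390.2 = 3,989.5 kg.

propellant for the second burn ≈ 3990 kg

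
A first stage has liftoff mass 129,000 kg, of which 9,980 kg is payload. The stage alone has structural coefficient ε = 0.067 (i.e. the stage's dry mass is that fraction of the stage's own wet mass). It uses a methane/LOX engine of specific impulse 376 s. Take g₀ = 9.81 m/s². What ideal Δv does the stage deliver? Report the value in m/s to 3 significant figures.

Stage wet mass = m₀ − payload = 129,000 − 9,980 = 119,020 kg.
Stage dry mass = ε × stage wet mass = 0.067 × 119,020 = 7,974.34 kg.
Burnout mass m_f = stage dry + payload = 7,974.34 + 9,980 = 17,954.34 kg.
v_e = Isp · g₀ = 376 × 9.81 = 3688.6 m/s.
By the Tsiolkovsky rocket equation, Δv = v_e · ln(129,000/17,954.34) = 3688.6 × ln(7.185) = 3688.6 × 1.9720 ≈ 7274 m/s.

Δv ≈ 7270 m/s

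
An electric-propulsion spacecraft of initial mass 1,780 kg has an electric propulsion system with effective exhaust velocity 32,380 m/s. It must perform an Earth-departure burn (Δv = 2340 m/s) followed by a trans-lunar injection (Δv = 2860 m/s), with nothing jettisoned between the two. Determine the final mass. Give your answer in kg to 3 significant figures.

final mass ≈ 1520 kg

After the first burn: m = 1780 × exp(−2340/32380.0) = 1780 × 0.93028 = 1,655.9 kg.
After the second burn: m = 1,655.9 × exp(−2860/32380.0) = 1,655.9 × 0.91546 = 1,515.91 kg.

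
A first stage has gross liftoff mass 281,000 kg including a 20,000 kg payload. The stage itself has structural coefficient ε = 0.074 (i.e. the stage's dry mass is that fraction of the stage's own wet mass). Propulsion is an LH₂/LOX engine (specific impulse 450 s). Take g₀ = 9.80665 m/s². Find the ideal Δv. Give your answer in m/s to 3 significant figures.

Δv ≈ 8680 m/s

Stage wet mass = m₀ − payload = 281,000 − 20,000 = 261,000 kg.
Stage dry mass = ε × stage wet mass = 0.074 × 261,000 = 19,314 kg.
Burnout mass m_f = stage dry + payload = 19,314 + 20,000 = 39,314 kg.
v_e = Isp · g₀ = 450 × 9.80665 = 4413.0 m/s.
Δv = v_e · ln(281,000/39,314) = 4413.0 × ln(7.148) = 4413.0 × 1.9668 ≈ 8679 m/s.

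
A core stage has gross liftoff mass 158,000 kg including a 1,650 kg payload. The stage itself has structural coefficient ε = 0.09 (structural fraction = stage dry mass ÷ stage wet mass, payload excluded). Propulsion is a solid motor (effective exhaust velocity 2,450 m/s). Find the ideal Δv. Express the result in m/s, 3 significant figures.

Stage wet mass = m₀ − payload = 158,000 − 1,650 = 156,350 kg.
Stage dry mass = ε × stage wet mass = 0.09 × 156,350 = 14,071.5 kg.
Burnout mass m_f = stage dry + payload = 14,071.5 + 1,650 = 15,721.5 kg.
Δv = v_e · ln(158,000/15,721.5) = 2450.0 × ln(10.05) = 2450.0 × 2.3076 ≈ 5654 m/s.

Δv ≈ 5650 m/s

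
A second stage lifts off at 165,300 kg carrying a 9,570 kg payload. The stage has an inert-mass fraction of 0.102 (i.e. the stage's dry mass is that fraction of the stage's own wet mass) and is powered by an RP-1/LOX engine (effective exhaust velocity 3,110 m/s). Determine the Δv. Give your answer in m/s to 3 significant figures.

Stage wet mass = m₀ − payload = 165,300 − 9,570 = 155,730 kg.
Stage dry mass = ε × stage wet mass = 0.102 × 155,730 = 15,884.5 kg.
Burnout mass m_f = stage dry + payload = 15,884.5 + 9,570 = 25,454.5 kg.
From the ideal rocket equation, Δv = v_e · ln(165,300/25,454.5) = 3110.0 × ln(6.494) = 3110.0 × 1.8709 ≈ 5818 m/s.

Δv ≈ 5820 m/s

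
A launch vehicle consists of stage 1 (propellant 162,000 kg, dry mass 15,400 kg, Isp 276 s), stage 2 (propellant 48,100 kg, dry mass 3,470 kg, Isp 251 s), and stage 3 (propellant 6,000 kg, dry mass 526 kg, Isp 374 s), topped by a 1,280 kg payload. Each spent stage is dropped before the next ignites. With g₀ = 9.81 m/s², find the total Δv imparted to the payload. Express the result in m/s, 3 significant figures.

Δv ≈ 12600 m/s

Ignition mass of stage 1 = 162,000+15,400 + 48,100+3,470 + 6,000+526 + 1,280 = 236,776 kg.
Stage 1: m₀ = 236,776 kg, m_f = 236,776 − 162,000 = 74,776 kg; Δv = 276×9.81×ln(3.166) = 2707.6×1.1526 ≈ 3121 m/s.
Stage 2: m₀ = 59,376 kg, m_f = 59,376 − 48,100 = 11,276 kg; Δv = 251×9.81×ln(5.266) = 2462.3×1.6612 ≈ 4090 m/s.
Stage 3: m₀ = 7,806 kg, m_f = 7,806 − 6,000 = 1,806 kg; Δv = 374×9.81×ln(4.322) = 3668.9×1.4638 ≈ 5371 m/s.
Total Δv = 3121 + 4090 + 5371 = 12582 m/s.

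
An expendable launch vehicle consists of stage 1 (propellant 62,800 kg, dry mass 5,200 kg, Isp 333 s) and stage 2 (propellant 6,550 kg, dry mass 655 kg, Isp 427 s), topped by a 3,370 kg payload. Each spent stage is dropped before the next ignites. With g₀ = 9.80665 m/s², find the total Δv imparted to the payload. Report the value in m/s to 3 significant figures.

Δv ≈ 9290 m/s

Ignition mass of stage 1 = 62,800+5,200 + 6,550+655 + 3,370 = 78,575 kg.
Stage 1: m₀ = 78,575 kg, m_f = 78,575 − 62,800 = 15,775 kg; Δv = 333×9.80665×ln(4.981) = 3265.6×1.6056 ≈ 5243 m/s.
Stage 2: m₀ = 10,575 kg, m_f = 10,575 − 6,550 = 4,025 kg; Δv = 427×9.80665×ln(2.627) = 4187.4×0.9660 ≈ 4045 m/s.
Total Δv = 5243 + 4045 = 9288 m/s.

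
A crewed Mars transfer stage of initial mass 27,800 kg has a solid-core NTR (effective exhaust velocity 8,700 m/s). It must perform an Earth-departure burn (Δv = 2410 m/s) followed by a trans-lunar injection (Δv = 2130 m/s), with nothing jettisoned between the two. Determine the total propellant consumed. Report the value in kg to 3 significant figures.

After the first burn: m = 27800 × exp(−2410/8700.0) = 27800 × 0.75805 = 21,073.8 kg.
After the second burn: m = 21,073.8 × exp(−2130/8700.0) = 21,073.8 × 0.78284 = 16,497.4 kg.
Total propellant = m₀ − m_final = 27800 − 16,497.4 = 11,302.6 kg.

total propellant consumed ≈ 11300 kg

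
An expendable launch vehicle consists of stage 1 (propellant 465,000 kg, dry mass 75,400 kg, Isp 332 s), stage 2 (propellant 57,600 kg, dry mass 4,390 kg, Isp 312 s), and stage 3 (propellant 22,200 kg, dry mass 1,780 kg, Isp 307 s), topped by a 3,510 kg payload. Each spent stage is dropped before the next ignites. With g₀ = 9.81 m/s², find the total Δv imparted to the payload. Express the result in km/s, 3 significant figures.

Δv ≈ 12.5 km/s

Ignition mass of stage 1 = 465,000+75,400 + 57,600+4,390 + 22,200+1,780 + 3,510 = 629,880 kg.
Stage 1: m₀ = 629,880 kg, m_f = 629,880 − 465,000 = 164,880 kg; Δv = 332×9.81×ln(3.82) = 3256.9×1.3403 ≈ 4365 m/s.
Stage 2: m₀ = 89,480 kg, m_f = 89,480 − 57,600 = 31,880 kg; Δv = 312×9.81×ln(2.807) = 3060.7×1.0320 ≈ 3159 m/s.
Stage 3: m₀ = 27,490 kg, m_f = 27,490 − 22,200 = 5,290 kg; Δv = 307×9.81×ln(5.197) = 3011.7×1.6480 ≈ 4963 m/s.
Total Δv = 4365 + 3159 + 4963 = 12487 m/s.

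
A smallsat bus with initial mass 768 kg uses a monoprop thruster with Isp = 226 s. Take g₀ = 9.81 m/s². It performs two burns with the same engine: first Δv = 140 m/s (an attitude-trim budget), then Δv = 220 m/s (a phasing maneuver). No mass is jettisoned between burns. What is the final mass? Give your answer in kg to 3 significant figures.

final mass ≈ 653 kg

v_e = Isp · g₀ = 226 × 9.81 = 2217.1 m/s.
After the first burn: m = 768 × exp(−140/2217.1) = 768 × 0.93881 = 721.006 kg.
After the second burn: m = 721.006 × exp(−220/2217.1) = 721.006 × 0.90553 = 652.893 kg.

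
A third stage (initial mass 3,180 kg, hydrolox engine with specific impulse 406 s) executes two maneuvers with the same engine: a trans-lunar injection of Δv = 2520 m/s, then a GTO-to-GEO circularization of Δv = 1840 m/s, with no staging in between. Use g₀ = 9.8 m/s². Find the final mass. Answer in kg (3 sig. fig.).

v_e = Isp · g₀ = 406 × 9.8 = 3978.8 m/s.
After the first burn: m = 3180 × exp(−2520/3978.8) = 3180 × 0.53081 = 1,687.98 kg.
After the second burn: m = 1,687.98 × exp(−1840/3978.8) = 1,687.98 × 0.62974 = 1,062.99 kg.

final mass ≈ 1060 kg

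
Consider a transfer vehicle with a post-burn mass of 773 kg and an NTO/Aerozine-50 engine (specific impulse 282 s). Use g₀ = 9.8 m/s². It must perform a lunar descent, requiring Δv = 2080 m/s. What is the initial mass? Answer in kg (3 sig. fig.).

initial mass ≈ 1640 kg

v_e = Isp · g₀ = 282 × 9.8 = 2763.6 m/s.
m₀/m_f = exp(Δv / v_e) = exp(2080 / 2763.6) = exp(0.7526) = 2.1226.
m₀ = m_f × 2.1226 = 773 × 2.1226 = 1,640.77 kg.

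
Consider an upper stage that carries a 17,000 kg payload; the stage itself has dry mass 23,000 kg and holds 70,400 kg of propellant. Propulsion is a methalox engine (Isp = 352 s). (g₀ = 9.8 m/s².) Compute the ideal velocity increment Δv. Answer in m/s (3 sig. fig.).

Δv ≈ 3500 m/s

v_e = Isp · g₀ = 352 × 9.8 = 3449.6 m/s.
m₀ = payload + dry + propellant = 17,000 + 23,000 + 70,400 = 110,400 kg.
m_f = payload + dry = 17,000 + 23,000 = 40,000 kg.
Rocket equation: Δv = v_e · ln(m₀/m_f) = 3449.6 × ln(2.76) = 3449.6 × 1.0152 ≈ 3502.1 m/s.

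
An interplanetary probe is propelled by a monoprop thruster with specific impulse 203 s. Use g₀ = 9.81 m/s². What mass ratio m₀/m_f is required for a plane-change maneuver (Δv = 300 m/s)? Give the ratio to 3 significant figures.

v_e = Isp · g₀ = 203 × 9.81 = 1991.4 m/s.
By the Tsiolkovsky rocket equation, m₀/m_f = exp(Δv / v_e) = exp(300 / 1991.4) = exp(0.1506) = 1.1626.

mass ratio ≈ 1.16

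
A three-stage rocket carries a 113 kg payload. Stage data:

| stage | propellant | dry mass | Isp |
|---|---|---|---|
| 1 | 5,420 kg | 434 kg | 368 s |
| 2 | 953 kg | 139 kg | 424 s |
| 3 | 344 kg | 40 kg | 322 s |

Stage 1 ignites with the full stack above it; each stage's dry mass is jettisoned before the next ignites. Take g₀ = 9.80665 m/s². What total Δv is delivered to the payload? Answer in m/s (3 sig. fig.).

Ignition mass of stage 1 = 5,420+434 + 953+139 + 344+40 + 113 = 7,443 kg.
Stage 1: m₀ = 7,443 kg, m_f = 7,443 − 5,420 = 2,023 kg; Δv = 368×9.80665×ln(3.679) = 3608.8×1.3027 ≈ 4701 m/s.
Stage 2: m₀ = 1,589 kg, m_f = 1,589 − 953 = 636 kg; Δv = 424×9.80665×ln(2.498) = 4158.0×0.9157 ≈ 3807 m/s.
Stage 3: m₀ = 497 kg, m_f = 497 − 344 = 153 kg; Δv = 322×9.80665×ln(3.248) = 3157.7×1.1782 ≈ 3720 m/s.
Total Δv = 4701 + 3807 + 3720 = 12228 m/s.

Δv ≈ 12200 m/s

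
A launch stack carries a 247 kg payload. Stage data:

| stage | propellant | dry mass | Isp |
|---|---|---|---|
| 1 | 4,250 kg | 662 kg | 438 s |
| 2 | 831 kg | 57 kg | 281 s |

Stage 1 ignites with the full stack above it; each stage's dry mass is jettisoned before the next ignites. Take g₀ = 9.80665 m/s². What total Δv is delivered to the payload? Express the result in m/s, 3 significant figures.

Δv ≈ 8840 m/s

Ignition mass of stage 1 = 4,250+662 + 831+57 + 247 = 6,047 kg.
Stage 1: m₀ = 6,047 kg, m_f = 6,047 − 4,250 = 1,797 kg; Δv = 438×9.80665×ln(3.365) = 4295.3×1.2134 ≈ 5212 m/s.
Stage 2: m₀ = 1,135 kg, m_f = 1,135 − 831 = 304 kg; Δv = 281×9.80665×ln(3.734) = 2755.7×1.3174 ≈ 3630 m/s.
Total Δv = 5212 + 3630 = 8842 m/s.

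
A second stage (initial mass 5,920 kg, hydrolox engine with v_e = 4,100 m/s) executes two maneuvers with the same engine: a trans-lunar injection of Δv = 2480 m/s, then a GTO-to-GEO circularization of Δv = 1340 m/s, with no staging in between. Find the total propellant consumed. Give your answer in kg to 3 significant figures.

total propellant consumed ≈ 3590 kg

After the first burn: m = 5920 × exp(−2480/4100.0) = 5920 × 0.54614 = 3,233.15 kg.
After the second burn: m = 3,233.15 × exp(−1340/4100.0) = 3,233.15 × 0.72121 = 2,331.78 kg.
Total propellant = m₀ − m_final = 5920 − 2,331.78 = 3,588.22 kg.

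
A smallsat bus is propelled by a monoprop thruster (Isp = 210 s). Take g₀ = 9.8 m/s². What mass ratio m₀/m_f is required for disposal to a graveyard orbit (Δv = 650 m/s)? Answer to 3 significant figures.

mass ratio ≈ 1.37

v_e = Isp · g₀ = 210 × 9.8 = 2058.0 m/s.
m₀/m_f = exp(Δv / v_e) = exp(650 / 2058.0) = exp(0.3158) = 1.3714.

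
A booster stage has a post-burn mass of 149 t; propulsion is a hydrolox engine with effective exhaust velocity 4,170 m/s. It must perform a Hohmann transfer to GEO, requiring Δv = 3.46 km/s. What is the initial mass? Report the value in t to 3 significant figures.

initial mass ≈ 342 t

By the Tsiolkovsky rocket equation, m₀/m_f = exp(Δv / v_e) = exp(3460 / 4170.0) = exp(0.8297) = 2.2927.
m₀ = m_f × 2.2927 = 149 × 2.2927 = 341.612 t.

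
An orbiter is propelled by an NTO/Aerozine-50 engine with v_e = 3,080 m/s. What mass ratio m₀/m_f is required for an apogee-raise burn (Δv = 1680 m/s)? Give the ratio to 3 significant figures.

By the Tsiolkovsky rocket equation, m₀/m_f = exp(Δv / v_e) = exp(1680 / 3080.0) = exp(0.5455) = 1.7254.

mass ratio ≈ 1.73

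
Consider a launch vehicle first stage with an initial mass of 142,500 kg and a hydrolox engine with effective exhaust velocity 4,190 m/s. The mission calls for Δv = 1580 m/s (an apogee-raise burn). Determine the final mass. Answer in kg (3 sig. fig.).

final mass ≈ 97700 kg

Rocket equation: m₀/m_f = exp(Δv / v_e) = exp(1580 / 4190.0) = exp(0.3771) = 1.4580.
m_f = m₀ / 1.4580 = 142,500 / 1.4580 = 97,736.6 kg.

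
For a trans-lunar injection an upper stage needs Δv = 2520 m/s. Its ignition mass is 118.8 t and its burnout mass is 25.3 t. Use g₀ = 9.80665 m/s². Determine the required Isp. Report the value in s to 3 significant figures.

Isp ≈ 166 s

ln(m₀/m_f) = ln(118800/25300) = ln(4.696) = 1.5466.
v_e = Δv / ln(m₀/m_f) = 2520 / 1.5466 = 1629.3 m/s.
Isp = v_e / g₀ = 1629.3 / 9.80665 = 166.1 s.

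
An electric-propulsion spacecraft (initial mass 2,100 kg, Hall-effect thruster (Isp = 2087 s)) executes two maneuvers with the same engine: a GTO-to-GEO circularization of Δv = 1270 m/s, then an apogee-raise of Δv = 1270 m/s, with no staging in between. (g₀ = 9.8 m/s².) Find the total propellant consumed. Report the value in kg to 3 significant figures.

v_e = Isp · g₀ = 2087 × 9.8 = 20452.6 m/s.
After the first burn: m = 2100 × exp(−1270/20452.6) = 2100 × 0.93979 = 1,973.56 kg.
After the second burn: m = 1,973.56 × exp(−1270/20452.6) = 1,973.56 × 0.93979 = 1,854.73 kg.
Total propellant = m₀ − m_final = 2100 − 1,854.73 = 245.27 kg.

total propellant consumed ≈ 245 kg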